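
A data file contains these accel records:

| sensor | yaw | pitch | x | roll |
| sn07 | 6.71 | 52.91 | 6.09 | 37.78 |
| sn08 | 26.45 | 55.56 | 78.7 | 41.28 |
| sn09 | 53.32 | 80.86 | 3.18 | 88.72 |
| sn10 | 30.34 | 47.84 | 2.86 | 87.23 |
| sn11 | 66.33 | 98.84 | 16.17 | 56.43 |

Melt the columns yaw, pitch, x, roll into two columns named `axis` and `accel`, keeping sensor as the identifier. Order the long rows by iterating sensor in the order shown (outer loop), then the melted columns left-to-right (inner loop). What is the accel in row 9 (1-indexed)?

53.32

20 rows total (5 × 4). Row 9: index ⌊(9-1)/4⌋ = 2 into sensor → sn09; (9-1) mod 4 = 0 into the melted columns → yaw.
So row 9 is (sn09, yaw, 53.32); accel = 53.32.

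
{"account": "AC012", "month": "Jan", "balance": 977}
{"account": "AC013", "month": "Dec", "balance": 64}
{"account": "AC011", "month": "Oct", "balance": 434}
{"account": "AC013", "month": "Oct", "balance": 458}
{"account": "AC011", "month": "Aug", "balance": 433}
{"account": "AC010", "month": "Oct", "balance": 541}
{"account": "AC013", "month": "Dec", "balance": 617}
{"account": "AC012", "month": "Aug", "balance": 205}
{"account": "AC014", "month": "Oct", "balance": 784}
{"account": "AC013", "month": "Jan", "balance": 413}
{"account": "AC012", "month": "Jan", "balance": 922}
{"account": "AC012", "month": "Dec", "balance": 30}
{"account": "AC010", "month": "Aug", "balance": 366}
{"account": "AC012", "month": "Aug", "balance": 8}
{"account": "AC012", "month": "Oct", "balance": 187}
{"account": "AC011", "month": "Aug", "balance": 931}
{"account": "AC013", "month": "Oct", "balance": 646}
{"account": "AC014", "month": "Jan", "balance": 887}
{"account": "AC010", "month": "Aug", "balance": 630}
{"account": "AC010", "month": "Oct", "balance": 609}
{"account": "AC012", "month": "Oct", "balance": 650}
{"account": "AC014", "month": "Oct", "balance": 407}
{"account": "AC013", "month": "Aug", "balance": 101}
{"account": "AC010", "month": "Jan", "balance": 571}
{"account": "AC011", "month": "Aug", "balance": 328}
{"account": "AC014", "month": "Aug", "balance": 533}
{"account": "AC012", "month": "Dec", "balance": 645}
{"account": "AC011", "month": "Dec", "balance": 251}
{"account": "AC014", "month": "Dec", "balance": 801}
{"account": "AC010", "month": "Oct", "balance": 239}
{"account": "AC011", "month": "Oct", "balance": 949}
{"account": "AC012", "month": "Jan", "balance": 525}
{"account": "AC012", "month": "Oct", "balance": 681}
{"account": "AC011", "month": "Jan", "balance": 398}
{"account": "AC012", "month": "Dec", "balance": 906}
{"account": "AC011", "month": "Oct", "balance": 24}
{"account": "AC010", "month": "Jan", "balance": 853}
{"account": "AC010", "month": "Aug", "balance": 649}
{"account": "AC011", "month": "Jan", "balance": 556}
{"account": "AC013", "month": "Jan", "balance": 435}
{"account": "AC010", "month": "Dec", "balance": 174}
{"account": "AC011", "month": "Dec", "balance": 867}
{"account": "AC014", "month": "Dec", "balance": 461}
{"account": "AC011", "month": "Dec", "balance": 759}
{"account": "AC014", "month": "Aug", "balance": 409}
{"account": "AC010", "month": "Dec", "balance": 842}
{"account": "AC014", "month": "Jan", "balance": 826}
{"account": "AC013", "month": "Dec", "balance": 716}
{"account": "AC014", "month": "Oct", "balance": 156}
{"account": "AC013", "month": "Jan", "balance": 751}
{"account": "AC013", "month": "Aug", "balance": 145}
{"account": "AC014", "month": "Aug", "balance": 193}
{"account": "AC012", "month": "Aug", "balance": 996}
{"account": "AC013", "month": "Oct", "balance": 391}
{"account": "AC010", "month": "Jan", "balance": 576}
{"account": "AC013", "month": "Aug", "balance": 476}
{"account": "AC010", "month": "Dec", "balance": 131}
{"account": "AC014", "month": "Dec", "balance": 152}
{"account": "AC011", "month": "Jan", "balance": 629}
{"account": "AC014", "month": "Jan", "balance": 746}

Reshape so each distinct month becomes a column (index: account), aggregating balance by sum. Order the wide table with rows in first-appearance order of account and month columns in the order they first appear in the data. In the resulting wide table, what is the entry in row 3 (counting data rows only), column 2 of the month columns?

1877

With rows in first-appearance order of account, row 3 is account=AC011. month columns in first-appearance order: Jan, Dec, Oct, Aug; column 2 is Dec.
Long rows with account=AC011, month=Dec: 251 + 867 + 759 = 1877.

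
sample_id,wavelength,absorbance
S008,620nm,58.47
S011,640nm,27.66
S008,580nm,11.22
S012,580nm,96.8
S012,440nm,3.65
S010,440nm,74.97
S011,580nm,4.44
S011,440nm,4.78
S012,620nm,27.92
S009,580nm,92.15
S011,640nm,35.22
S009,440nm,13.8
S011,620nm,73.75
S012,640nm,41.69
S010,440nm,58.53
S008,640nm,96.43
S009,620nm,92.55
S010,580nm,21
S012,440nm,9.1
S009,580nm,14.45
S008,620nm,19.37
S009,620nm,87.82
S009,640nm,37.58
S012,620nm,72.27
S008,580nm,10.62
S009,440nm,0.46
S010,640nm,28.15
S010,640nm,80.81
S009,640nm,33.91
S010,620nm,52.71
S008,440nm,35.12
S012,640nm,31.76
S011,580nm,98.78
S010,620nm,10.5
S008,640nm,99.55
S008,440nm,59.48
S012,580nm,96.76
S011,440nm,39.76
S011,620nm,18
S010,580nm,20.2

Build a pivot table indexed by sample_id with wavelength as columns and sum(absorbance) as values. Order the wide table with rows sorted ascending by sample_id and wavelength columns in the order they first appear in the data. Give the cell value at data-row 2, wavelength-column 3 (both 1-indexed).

With rows sorted ascending by sample_id, row 2 is sample_id=S009. wavelength columns in first-appearance order: 620nm, 640nm, 580nm, 440nm; column 3 is 580nm.
Long rows with sample_id=S009, wavelength=580nm: 92.15 + 14.45 = 106.60.

106.60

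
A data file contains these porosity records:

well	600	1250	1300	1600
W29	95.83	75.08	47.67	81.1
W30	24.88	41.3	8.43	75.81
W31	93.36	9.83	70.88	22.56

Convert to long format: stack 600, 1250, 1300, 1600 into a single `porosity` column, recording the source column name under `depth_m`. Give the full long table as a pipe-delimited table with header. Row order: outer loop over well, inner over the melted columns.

| well | depth_m | porosity |
| W29 | 600 | 95.83 |
| W29 | 1250 | 75.08 |
| W29 | 1300 | 47.67 |
| W29 | 1600 | 81.1 |
| W30 | 600 | 24.88 |
| W30 | 1250 | 41.3 |
| W30 | 1300 | 8.43 |
| W30 | 1600 | 75.81 |
| W31 | 600 | 93.36 |
| W31 | 1250 | 9.83 |
| W31 | 1300 | 70.88 |
| W31 | 1600 | 22.56 |

Each (well, column) pair becomes one row: 3 × 4 = 12 rows.
For example, (W29, 600) → porosity=95.83.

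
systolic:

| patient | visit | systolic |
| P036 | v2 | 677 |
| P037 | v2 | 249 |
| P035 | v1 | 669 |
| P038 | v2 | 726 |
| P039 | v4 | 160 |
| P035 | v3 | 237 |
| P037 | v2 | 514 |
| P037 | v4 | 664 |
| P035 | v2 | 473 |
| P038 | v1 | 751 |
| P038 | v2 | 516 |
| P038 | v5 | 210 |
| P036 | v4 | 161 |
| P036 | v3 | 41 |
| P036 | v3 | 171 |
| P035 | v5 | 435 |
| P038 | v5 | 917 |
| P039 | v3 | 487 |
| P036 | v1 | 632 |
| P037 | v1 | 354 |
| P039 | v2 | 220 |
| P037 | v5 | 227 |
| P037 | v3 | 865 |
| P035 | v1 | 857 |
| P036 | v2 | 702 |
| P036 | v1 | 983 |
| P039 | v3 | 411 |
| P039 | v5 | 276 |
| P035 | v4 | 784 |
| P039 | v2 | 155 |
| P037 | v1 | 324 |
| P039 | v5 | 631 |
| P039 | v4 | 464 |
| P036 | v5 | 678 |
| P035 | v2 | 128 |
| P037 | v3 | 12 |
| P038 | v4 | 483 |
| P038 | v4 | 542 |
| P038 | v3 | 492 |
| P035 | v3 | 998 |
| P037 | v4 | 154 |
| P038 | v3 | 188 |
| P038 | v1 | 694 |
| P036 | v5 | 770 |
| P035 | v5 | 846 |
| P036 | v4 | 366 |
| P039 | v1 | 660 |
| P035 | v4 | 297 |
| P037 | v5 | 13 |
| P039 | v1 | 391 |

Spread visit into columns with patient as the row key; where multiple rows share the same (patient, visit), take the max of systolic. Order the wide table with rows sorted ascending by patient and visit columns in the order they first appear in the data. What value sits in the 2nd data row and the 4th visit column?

With rows sorted ascending by patient, row 2 is patient=P036. visit columns in first-appearance order: v2, v1, v4, v3, v5; column 4 is v3.
Long rows with patient=P036, visit=v3: max(41, 171) = 171.

171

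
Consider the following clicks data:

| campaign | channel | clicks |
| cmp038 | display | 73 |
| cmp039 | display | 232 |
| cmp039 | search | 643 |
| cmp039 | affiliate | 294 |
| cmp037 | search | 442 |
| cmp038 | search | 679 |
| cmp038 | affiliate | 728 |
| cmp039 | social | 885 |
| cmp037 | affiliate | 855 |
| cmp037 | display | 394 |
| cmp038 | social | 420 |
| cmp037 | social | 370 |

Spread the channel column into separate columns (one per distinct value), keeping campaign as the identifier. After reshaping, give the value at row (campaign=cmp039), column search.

Wide layout: rows indexed by campaign, columns are the 4 distinct channel values (display, search, affiliate, social).
Cell (campaign=cmp039, channel=search) draws from the long row where campaign=cmp039 and channel=search, which has clicks=643.

643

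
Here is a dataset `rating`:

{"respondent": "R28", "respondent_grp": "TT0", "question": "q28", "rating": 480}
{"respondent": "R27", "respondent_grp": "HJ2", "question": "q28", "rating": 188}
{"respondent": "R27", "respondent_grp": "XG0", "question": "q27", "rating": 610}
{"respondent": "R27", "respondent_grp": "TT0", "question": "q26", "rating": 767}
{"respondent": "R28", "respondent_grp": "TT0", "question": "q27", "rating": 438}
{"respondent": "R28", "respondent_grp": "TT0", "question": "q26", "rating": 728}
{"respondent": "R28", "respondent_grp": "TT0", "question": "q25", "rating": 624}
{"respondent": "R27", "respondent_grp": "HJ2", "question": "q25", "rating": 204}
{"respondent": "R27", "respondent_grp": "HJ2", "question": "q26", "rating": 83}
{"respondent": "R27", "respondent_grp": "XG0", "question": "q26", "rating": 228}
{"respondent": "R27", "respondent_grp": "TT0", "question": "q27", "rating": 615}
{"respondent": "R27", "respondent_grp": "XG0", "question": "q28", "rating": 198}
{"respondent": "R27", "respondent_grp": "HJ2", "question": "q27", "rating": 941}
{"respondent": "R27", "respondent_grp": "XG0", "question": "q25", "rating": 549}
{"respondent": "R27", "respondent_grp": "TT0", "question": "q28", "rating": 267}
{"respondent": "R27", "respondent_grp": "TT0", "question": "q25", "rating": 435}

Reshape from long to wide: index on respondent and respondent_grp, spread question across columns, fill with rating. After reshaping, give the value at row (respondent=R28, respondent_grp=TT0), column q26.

728

Wide layout: rows indexed by respondent and respondent_grp, columns are the 4 distinct question values (q28, q27, q26, q25).
Cell (respondent=R28, respondent_grp=TT0, question=q26) draws from the long row where respondent=R28, respondent_grp=TT0 and question=q26, which has rating=728.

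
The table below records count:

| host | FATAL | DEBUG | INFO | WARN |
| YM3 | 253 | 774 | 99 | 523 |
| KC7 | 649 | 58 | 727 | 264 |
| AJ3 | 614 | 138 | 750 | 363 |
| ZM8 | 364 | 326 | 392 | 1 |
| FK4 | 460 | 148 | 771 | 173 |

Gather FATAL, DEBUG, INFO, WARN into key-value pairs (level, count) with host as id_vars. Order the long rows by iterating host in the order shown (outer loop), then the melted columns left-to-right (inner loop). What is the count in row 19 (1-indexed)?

771

20 rows total (5 × 4). Row 19: index ⌊(19-1)/4⌋ = 4 into host → FK4; (19-1) mod 4 = 2 into the melted columns → INFO.
So row 19 is (FK4, INFO, 771); count = 771.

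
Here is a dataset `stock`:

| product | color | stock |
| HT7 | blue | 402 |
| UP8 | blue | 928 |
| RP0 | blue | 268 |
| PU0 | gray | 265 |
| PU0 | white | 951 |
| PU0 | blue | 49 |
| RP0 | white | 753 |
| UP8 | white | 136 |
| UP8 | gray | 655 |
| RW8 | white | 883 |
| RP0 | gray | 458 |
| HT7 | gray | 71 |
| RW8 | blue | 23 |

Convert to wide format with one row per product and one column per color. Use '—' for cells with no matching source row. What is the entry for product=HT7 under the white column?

—

No long-format row has product=HT7 and color=white, so the cell is —.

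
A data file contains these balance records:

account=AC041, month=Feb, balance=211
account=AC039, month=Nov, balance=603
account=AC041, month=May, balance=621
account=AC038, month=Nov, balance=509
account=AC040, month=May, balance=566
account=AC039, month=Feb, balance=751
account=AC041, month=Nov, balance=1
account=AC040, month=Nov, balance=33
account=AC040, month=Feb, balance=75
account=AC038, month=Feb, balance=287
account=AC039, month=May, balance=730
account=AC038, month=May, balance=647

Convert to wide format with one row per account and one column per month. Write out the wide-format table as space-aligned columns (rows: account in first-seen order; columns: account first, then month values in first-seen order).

account  Feb  Nov  May
AC041    211  1    621
AC039    751  603  730
AC038    287  509  647
AC040    75   33   566

Columns: account plus the 3 distinct month values (Feb, Nov, May).
For example, row AC041 column Feb takes balance=211 from the long row (AC041, Feb).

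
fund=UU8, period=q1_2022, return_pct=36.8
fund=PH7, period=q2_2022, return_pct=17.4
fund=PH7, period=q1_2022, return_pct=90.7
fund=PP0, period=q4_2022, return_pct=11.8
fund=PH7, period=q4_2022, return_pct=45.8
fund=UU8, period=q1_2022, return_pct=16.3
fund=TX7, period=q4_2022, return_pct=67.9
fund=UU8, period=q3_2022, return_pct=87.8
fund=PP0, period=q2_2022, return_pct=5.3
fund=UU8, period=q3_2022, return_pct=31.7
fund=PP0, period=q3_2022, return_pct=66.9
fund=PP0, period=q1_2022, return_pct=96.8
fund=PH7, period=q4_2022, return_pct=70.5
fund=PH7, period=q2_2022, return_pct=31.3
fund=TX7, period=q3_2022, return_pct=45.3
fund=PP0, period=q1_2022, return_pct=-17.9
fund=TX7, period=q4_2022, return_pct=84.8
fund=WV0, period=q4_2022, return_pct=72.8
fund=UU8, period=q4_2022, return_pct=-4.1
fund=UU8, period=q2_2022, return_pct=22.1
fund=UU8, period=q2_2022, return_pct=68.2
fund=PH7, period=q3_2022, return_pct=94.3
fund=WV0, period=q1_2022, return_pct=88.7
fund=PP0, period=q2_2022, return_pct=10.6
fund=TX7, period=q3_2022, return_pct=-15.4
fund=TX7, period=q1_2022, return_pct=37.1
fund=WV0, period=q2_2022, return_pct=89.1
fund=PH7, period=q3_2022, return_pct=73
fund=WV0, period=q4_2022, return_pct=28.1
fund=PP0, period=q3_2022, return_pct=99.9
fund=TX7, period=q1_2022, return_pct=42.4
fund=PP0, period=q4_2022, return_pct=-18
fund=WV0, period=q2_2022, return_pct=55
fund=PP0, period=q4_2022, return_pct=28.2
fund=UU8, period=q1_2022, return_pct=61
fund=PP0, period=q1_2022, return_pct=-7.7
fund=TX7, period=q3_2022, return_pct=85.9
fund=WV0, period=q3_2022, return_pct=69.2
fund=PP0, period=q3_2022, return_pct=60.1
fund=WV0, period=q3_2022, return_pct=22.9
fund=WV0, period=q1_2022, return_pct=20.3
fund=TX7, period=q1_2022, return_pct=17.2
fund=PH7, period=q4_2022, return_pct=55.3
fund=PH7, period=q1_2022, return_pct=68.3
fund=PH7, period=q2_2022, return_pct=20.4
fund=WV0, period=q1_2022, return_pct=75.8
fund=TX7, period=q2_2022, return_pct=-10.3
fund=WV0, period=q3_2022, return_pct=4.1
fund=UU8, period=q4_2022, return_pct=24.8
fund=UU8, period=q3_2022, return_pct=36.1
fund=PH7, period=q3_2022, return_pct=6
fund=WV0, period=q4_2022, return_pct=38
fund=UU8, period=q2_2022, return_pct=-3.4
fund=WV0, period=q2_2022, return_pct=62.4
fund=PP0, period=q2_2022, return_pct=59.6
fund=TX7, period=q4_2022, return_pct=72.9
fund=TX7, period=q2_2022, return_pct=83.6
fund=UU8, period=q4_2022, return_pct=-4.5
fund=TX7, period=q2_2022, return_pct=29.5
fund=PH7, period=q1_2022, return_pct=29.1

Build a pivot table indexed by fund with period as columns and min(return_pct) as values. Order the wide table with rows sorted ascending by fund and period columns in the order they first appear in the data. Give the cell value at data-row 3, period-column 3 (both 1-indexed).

With rows sorted ascending by fund, row 3 is fund=TX7. period columns in first-appearance order: q1_2022, q2_2022, q4_2022, q3_2022; column 3 is q4_2022.
Long rows with fund=TX7, period=q4_2022: min(67.9, 84.8, 72.9) = 67.9.

67.9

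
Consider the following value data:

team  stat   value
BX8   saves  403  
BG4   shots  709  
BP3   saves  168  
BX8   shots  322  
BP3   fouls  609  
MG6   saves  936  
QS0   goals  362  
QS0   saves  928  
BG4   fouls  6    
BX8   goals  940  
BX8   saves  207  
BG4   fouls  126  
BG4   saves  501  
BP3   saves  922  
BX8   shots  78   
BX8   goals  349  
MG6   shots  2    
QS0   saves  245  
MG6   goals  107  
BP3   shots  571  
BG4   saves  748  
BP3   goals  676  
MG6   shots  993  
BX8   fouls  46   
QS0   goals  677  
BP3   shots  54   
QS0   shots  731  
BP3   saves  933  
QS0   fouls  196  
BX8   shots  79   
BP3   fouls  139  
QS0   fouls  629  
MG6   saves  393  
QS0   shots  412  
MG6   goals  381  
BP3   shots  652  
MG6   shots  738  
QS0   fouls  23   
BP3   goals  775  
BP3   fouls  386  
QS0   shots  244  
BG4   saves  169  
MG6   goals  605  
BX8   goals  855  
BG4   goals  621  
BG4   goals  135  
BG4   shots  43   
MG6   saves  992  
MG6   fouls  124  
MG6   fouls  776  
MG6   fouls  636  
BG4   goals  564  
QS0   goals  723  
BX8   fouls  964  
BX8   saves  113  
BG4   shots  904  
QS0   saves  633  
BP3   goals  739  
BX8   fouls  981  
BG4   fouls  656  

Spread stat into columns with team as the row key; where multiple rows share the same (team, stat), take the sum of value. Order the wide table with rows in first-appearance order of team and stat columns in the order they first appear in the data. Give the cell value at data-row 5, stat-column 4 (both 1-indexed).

1762

With rows in first-appearance order of team, row 5 is team=QS0. stat columns in first-appearance order: saves, shots, fouls, goals; column 4 is goals.
Long rows with team=QS0, stat=goals: 362 + 677 + 723 = 1762.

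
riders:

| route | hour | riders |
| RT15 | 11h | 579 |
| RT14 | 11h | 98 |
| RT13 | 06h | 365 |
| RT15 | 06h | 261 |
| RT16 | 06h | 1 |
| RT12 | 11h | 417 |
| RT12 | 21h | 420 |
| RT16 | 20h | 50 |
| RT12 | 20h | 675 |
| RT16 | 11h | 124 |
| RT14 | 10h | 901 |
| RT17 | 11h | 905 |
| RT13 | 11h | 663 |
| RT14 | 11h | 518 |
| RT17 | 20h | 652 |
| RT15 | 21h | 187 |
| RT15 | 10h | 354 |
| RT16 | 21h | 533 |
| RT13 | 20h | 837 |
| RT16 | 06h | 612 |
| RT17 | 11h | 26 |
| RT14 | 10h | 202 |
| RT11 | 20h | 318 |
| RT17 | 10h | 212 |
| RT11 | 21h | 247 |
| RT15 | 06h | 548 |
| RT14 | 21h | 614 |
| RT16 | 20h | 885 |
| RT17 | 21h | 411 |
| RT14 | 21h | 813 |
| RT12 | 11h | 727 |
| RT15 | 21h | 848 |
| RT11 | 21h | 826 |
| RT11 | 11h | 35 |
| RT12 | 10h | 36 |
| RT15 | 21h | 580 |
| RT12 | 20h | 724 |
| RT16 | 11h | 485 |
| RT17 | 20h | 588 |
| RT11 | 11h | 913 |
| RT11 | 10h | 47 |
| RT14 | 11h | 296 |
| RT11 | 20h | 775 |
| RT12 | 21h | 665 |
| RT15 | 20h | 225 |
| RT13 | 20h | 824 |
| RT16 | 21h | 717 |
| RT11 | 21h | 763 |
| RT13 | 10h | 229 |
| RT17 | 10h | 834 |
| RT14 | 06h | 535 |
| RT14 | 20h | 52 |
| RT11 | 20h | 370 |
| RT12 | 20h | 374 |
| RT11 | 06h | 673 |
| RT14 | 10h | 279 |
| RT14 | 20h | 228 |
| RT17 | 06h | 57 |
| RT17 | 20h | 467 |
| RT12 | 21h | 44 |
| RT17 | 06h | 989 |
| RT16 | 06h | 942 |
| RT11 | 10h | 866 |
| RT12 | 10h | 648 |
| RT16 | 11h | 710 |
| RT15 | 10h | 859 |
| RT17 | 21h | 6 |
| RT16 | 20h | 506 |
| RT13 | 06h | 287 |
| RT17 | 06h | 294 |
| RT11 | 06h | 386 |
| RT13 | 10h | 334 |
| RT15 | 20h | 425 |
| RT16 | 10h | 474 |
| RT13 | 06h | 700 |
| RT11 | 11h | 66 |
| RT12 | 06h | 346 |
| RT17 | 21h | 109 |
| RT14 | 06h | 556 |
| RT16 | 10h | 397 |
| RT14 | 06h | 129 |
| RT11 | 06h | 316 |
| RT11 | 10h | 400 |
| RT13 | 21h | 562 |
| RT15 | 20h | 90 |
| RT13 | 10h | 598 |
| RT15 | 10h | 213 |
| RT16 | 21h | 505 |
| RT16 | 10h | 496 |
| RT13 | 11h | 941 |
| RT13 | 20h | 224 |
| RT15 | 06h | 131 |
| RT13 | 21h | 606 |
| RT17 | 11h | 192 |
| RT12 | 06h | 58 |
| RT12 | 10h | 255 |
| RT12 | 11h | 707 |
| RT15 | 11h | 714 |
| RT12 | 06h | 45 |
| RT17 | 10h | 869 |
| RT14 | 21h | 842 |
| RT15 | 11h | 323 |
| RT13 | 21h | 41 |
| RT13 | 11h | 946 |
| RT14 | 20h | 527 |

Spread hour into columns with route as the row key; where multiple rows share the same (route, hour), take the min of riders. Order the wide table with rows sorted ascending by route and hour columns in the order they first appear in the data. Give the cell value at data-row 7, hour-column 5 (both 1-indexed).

With rows sorted ascending by route, row 7 is route=RT17. hour columns in first-appearance order: 11h, 06h, 21h, 20h, 10h; column 5 is 10h.
Long rows with route=RT17, hour=10h: min(212, 834, 869) = 212.

212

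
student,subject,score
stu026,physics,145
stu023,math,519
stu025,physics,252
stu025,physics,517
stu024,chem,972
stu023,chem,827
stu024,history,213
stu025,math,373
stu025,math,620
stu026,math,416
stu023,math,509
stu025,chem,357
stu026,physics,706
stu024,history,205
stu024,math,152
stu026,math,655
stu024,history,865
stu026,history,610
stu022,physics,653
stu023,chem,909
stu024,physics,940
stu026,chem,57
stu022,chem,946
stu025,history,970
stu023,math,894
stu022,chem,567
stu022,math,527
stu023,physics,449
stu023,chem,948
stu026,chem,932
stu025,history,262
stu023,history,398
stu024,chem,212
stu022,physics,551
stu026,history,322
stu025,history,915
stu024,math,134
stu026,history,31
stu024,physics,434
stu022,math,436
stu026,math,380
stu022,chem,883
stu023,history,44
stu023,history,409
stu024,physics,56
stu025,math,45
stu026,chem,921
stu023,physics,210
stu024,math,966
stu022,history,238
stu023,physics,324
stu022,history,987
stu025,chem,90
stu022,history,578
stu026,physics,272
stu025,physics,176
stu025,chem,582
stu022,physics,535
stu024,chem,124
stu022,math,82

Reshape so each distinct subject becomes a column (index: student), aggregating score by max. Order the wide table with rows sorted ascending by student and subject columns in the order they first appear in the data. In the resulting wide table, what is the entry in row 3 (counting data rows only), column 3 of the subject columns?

972

With rows sorted ascending by student, row 3 is student=stu024. subject columns in first-appearance order: physics, math, chem, history; column 3 is chem.
Long rows with student=stu024, subject=chem: max(972, 212, 124) = 972.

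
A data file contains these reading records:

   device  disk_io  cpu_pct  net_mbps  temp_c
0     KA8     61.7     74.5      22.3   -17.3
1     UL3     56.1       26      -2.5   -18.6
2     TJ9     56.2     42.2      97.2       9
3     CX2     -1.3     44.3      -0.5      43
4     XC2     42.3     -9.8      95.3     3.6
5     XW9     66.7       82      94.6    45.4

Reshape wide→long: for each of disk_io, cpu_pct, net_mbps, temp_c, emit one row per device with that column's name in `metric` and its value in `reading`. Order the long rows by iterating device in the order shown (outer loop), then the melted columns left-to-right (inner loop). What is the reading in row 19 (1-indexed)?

24 rows total (6 × 4). Row 19: index ⌊(19-1)/4⌋ = 4 into device → XC2; (19-1) mod 4 = 2 into the melted columns → net_mbps.
So row 19 is (XC2, net_mbps, 95.3); reading = 95.3.

95.3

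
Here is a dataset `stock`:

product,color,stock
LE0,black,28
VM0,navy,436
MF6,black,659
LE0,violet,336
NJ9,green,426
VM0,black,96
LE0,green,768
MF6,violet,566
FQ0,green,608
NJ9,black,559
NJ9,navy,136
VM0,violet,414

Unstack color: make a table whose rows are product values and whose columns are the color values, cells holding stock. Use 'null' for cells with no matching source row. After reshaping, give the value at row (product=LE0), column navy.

null

No long-format row has product=LE0 and color=navy, so the cell is null.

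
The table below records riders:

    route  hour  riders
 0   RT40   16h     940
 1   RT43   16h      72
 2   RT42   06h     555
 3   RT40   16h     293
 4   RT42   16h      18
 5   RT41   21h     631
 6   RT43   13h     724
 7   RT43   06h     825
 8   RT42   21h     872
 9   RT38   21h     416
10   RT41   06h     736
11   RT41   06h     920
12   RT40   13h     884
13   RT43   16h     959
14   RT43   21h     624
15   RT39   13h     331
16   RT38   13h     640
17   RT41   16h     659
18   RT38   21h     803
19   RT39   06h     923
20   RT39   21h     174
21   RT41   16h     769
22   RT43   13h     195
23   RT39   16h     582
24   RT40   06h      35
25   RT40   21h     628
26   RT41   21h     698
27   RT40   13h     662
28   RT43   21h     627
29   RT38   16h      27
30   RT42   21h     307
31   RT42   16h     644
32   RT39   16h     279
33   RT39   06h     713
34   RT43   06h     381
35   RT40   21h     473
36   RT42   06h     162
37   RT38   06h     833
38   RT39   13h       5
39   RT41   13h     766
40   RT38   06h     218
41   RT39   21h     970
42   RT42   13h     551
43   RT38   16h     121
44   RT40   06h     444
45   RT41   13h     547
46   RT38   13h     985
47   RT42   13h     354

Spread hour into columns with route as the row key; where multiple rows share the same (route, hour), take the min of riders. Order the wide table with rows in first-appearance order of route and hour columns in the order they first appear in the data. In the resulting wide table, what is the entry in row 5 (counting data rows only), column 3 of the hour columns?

416

With rows in first-appearance order of route, row 5 is route=RT38. hour columns in first-appearance order: 16h, 06h, 21h, 13h; column 3 is 21h.
Long rows with route=RT38, hour=21h: min(416, 803) = 416.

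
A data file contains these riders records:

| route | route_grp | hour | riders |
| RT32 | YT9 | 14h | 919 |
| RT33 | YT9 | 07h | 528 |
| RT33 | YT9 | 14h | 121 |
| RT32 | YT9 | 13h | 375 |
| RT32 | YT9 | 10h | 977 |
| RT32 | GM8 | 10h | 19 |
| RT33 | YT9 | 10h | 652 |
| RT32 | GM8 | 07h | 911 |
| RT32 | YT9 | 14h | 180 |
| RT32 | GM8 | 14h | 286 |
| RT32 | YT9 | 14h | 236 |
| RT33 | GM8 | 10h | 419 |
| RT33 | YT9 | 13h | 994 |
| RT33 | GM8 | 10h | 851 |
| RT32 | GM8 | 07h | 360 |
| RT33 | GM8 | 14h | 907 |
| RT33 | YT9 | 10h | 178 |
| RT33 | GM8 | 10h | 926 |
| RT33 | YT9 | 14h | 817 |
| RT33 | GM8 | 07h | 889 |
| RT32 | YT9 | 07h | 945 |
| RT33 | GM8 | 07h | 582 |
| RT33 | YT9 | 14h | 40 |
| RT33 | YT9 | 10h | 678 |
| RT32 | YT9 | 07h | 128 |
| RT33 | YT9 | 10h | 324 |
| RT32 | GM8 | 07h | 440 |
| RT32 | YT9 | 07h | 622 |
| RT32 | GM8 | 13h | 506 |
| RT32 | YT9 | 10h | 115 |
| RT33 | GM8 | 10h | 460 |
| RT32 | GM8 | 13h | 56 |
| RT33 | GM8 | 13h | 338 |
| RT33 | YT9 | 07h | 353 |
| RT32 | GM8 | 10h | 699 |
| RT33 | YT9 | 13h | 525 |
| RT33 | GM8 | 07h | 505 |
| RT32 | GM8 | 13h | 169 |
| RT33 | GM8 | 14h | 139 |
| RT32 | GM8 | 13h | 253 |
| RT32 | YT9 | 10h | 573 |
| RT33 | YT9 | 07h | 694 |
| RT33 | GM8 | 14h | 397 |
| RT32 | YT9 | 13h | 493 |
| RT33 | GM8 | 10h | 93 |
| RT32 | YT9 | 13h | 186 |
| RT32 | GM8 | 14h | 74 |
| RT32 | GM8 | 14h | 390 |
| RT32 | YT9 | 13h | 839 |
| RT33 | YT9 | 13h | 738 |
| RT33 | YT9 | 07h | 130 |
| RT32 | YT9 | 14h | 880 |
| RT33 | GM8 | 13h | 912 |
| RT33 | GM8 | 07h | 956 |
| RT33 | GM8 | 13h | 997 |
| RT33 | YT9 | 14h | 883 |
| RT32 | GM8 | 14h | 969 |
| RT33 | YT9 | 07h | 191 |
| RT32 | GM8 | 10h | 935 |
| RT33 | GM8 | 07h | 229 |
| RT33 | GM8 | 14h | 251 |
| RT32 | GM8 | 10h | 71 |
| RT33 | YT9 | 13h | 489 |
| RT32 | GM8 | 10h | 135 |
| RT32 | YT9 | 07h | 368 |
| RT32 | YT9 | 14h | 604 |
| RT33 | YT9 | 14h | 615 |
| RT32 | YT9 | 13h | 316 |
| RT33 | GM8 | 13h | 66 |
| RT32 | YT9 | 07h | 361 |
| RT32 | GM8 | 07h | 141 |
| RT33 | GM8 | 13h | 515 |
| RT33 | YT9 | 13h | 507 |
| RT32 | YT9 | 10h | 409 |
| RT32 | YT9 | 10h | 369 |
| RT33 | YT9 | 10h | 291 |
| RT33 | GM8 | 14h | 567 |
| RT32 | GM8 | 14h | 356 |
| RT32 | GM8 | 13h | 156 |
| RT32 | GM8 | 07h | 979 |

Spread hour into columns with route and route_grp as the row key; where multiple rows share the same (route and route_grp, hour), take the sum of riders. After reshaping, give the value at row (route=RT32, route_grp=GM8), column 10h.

Rows with route=RT32, route_grp=GM8 and hour=10h: riders values are 19, 699, 935, 71, 135.
19 + 699 + 935 + 71 + 135 = 1859.

1859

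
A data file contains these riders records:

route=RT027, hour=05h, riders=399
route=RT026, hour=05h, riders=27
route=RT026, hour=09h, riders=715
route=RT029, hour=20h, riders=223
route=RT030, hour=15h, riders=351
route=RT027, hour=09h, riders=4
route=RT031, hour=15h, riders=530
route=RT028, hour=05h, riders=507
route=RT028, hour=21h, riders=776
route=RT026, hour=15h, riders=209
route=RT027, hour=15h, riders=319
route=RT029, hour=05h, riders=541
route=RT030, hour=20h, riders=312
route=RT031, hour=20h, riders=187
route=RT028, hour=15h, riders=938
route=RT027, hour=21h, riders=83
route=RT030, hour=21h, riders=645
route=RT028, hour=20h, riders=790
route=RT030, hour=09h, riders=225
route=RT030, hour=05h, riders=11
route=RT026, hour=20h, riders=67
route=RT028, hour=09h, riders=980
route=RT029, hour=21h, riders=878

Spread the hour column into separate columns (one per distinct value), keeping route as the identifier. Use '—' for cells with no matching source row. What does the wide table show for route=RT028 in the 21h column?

The long row with route=RT028, hour=21h has riders=776.

776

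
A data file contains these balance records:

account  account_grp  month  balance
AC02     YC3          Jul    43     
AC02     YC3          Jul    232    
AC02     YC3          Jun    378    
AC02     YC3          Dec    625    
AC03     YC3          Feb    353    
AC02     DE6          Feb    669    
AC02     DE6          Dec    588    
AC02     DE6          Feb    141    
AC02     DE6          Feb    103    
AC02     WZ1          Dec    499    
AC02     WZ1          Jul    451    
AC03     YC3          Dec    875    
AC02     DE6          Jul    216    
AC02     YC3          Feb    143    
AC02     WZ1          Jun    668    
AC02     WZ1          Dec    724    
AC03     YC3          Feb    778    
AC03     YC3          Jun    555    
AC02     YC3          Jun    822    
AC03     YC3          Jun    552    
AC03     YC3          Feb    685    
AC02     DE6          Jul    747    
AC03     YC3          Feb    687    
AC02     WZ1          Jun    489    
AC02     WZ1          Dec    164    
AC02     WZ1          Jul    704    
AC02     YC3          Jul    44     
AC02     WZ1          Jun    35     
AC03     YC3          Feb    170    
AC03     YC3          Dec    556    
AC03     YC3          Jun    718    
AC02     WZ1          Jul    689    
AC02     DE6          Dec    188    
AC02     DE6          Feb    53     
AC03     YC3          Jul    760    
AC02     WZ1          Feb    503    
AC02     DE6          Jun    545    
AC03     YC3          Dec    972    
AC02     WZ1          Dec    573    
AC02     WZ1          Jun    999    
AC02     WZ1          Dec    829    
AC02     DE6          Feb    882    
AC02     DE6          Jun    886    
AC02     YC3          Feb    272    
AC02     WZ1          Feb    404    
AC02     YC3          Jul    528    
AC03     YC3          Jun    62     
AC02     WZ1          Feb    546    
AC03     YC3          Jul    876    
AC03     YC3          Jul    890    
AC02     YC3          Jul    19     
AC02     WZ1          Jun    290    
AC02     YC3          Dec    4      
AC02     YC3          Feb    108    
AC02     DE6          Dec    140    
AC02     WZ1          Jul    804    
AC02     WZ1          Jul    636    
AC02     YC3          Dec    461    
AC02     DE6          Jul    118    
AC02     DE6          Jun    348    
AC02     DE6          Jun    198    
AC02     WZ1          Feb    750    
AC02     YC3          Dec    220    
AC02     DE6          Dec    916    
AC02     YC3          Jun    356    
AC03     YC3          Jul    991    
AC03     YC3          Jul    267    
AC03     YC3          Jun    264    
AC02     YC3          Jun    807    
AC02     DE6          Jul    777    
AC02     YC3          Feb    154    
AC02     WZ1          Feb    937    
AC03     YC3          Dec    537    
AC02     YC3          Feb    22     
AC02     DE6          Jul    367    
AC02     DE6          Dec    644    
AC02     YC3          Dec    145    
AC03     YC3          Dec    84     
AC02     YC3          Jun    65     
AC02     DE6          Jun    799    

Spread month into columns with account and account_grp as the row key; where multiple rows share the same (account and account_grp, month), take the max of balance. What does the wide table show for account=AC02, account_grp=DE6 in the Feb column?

Rows with account=AC02, account_grp=DE6 and month=Feb: balance values are 669, 141, 103, 53, 882.
max(669, 141, 103, 53, 882) = 882.

882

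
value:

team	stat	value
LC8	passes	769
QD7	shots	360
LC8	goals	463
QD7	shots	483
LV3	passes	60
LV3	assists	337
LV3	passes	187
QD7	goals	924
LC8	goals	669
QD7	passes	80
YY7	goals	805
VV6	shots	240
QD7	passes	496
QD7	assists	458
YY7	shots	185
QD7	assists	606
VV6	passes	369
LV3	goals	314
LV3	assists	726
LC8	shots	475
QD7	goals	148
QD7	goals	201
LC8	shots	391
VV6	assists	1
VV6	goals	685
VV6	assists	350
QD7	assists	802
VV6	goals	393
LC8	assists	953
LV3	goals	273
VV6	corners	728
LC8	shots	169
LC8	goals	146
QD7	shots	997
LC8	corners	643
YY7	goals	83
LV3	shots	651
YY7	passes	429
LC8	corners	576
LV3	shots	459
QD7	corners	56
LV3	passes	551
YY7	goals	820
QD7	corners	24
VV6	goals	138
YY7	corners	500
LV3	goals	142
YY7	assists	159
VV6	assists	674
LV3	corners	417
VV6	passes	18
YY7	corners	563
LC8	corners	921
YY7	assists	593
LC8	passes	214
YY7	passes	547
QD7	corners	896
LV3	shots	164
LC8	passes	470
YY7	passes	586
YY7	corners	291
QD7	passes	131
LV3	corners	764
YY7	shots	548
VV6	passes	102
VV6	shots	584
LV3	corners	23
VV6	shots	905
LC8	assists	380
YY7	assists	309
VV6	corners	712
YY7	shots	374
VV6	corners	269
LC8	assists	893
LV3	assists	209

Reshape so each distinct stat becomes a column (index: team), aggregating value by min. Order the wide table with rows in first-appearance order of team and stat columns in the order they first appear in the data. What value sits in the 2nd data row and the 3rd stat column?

With rows in first-appearance order of team, row 2 is team=QD7. stat columns in first-appearance order: passes, shots, goals, assists, corners; column 3 is goals.
Long rows with team=QD7, stat=goals: min(924, 148, 201) = 148.

148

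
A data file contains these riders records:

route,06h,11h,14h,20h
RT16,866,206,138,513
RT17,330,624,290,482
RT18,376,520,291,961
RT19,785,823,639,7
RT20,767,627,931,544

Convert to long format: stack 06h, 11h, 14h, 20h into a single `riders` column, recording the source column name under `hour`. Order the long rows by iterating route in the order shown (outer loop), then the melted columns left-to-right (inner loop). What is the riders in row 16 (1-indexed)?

7

20 rows total (5 × 4). Row 16: index ⌊(16-1)/4⌋ = 3 into route → RT19; (16-1) mod 4 = 3 into the melted columns → 20h.
So row 16 is (RT19, 20h, 7); riders = 7.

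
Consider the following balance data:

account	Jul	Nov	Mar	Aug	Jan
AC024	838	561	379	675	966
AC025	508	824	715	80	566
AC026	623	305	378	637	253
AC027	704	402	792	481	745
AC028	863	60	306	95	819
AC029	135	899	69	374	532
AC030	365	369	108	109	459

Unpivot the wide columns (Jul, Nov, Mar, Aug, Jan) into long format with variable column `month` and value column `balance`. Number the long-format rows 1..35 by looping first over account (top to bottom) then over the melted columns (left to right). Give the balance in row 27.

35 rows total (7 × 5). Row 27: index ⌊(27-1)/5⌋ = 5 into account → AC029; (27-1) mod 5 = 1 into the melted columns → Nov.
So row 27 is (AC029, Nov, 899); balance = 899.

899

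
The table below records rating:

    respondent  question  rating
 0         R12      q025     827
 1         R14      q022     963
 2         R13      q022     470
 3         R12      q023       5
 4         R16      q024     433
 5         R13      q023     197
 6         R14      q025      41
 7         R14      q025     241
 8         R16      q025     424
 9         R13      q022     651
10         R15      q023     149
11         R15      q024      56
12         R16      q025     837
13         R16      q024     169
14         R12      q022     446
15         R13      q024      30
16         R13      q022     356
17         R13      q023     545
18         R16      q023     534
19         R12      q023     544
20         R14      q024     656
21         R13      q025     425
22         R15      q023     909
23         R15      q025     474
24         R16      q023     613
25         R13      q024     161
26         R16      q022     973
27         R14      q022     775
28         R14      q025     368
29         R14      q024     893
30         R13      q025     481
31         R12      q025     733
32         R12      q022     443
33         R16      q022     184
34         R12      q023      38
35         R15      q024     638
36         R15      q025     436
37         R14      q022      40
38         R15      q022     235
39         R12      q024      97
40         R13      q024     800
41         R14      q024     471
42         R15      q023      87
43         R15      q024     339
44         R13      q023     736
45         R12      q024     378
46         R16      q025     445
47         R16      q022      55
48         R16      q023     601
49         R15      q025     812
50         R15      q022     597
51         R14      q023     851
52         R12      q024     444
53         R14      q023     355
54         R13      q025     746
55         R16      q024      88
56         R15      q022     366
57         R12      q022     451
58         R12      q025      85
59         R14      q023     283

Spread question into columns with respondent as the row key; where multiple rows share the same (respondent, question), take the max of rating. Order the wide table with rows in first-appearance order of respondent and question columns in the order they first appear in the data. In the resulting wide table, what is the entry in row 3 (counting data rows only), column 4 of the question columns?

800

With rows in first-appearance order of respondent, row 3 is respondent=R13. question columns in first-appearance order: q025, q022, q023, q024; column 4 is q024.
Long rows with respondent=R13, question=q024: max(30, 161, 800) = 800.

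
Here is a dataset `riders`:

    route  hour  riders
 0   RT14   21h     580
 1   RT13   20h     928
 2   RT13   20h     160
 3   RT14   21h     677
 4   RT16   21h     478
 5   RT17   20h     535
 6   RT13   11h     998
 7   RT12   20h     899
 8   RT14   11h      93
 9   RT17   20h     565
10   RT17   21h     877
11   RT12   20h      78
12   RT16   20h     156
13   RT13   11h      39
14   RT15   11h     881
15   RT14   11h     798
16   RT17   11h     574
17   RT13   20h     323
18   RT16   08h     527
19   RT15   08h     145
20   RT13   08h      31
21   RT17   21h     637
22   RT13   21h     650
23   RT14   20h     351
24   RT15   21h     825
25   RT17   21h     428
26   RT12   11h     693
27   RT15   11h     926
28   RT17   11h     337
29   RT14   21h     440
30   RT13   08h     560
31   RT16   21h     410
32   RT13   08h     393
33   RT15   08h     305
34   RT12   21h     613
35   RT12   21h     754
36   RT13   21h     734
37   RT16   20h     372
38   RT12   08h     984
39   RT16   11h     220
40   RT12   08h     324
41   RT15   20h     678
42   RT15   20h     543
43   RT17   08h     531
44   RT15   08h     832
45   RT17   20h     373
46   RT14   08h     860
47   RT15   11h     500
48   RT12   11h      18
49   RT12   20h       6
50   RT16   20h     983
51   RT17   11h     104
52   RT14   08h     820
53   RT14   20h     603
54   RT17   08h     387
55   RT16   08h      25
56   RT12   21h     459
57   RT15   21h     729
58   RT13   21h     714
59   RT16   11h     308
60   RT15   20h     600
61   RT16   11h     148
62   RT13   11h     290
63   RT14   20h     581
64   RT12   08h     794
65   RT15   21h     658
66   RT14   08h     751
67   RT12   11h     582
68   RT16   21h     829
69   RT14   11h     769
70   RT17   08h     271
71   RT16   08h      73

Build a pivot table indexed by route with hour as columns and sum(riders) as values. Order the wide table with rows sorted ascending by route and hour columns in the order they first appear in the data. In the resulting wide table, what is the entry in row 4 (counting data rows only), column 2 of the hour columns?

With rows sorted ascending by route, row 4 is route=RT15. hour columns in first-appearance order: 21h, 20h, 11h, 08h; column 2 is 20h.
Long rows with route=RT15, hour=20h: 678 + 543 + 600 = 1821.

1821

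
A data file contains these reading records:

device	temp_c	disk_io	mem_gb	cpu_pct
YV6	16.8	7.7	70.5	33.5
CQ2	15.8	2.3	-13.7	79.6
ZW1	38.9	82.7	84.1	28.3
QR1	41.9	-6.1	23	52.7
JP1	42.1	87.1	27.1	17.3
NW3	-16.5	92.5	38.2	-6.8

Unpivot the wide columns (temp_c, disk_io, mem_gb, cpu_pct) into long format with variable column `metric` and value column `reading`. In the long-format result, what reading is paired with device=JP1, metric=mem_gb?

27.1

Unpivoting turns each (device, wide-column) pair into one long row.
The wide cell at row JP1, column mem_gb holds 27.1, so the long row (JP1, mem_gb) has reading=27.1.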